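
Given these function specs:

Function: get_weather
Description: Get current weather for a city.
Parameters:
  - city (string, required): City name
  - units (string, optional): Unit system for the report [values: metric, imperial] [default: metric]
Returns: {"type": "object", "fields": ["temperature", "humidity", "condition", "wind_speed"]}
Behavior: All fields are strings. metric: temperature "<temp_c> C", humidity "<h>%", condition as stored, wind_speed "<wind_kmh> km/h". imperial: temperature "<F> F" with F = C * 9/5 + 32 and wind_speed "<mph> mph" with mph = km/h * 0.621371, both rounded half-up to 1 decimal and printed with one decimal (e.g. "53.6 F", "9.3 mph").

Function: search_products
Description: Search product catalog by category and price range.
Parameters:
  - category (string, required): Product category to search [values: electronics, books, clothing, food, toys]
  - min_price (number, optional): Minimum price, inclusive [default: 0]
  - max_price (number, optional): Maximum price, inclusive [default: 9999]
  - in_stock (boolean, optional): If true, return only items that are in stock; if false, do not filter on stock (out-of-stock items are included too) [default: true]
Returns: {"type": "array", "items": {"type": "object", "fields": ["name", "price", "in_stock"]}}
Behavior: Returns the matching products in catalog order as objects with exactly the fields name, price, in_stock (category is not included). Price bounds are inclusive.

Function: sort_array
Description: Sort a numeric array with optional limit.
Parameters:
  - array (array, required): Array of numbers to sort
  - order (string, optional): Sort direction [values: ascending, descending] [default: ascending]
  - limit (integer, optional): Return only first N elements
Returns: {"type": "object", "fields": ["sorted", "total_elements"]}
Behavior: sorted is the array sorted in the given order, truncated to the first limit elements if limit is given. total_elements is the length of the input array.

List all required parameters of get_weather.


Parameters of get_weather and their required/optional flag:
  city: required
  units: optional
city


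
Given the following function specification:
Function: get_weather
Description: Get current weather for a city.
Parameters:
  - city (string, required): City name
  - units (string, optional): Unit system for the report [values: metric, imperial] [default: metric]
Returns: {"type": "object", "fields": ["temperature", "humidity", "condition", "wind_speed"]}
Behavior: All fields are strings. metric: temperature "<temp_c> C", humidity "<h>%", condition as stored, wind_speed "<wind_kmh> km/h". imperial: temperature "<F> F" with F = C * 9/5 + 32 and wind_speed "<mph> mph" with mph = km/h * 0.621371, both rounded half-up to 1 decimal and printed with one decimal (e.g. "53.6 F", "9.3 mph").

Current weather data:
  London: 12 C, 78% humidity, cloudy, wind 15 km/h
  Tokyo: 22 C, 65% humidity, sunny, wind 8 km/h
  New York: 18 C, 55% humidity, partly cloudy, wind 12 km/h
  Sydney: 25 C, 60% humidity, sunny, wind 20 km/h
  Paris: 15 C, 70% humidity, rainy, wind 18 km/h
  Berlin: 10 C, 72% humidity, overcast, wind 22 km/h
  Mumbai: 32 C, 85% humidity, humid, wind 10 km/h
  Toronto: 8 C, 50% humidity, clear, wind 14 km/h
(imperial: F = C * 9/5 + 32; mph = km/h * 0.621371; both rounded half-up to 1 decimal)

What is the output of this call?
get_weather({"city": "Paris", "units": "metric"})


Paris record: 15 C, 70%, rainy, 18 km/h
metric: report values as stored ('<temp_c> C', '<humidity>%', '<wind_kmh> km/h')
Output:
{"temperature": "15 C", "humidity": "70%", "condition": "rainy", "wind_speed": "18 km/h"}


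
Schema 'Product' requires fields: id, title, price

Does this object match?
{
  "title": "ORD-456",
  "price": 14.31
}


Checking required fields...
Missing: id
Invalid - missing required field 'id'


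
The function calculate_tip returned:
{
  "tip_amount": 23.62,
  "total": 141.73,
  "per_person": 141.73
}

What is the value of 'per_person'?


141.73


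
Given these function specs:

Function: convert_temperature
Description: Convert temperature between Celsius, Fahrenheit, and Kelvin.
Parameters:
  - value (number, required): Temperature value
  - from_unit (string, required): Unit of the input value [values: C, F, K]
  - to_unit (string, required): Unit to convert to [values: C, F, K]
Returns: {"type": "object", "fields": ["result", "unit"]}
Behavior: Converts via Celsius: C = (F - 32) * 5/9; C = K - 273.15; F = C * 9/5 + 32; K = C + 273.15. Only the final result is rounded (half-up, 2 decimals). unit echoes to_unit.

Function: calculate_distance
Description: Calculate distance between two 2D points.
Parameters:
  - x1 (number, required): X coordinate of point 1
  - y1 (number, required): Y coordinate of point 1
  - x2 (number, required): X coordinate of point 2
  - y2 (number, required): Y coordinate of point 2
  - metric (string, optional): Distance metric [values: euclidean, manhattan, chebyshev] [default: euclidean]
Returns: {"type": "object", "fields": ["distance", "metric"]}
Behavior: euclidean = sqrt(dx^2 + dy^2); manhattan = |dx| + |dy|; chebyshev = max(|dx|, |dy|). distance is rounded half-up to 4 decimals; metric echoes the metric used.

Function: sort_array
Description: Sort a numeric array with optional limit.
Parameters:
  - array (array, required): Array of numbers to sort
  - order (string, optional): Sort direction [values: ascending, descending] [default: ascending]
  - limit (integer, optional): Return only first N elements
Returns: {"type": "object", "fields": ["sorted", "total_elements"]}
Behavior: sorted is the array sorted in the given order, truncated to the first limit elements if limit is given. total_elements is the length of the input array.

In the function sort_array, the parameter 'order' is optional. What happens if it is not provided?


The sort_array spec declares:
  - order (string, optional): Sort direction [values: ascending, descending] [default: ascending]
It defaults to ascending


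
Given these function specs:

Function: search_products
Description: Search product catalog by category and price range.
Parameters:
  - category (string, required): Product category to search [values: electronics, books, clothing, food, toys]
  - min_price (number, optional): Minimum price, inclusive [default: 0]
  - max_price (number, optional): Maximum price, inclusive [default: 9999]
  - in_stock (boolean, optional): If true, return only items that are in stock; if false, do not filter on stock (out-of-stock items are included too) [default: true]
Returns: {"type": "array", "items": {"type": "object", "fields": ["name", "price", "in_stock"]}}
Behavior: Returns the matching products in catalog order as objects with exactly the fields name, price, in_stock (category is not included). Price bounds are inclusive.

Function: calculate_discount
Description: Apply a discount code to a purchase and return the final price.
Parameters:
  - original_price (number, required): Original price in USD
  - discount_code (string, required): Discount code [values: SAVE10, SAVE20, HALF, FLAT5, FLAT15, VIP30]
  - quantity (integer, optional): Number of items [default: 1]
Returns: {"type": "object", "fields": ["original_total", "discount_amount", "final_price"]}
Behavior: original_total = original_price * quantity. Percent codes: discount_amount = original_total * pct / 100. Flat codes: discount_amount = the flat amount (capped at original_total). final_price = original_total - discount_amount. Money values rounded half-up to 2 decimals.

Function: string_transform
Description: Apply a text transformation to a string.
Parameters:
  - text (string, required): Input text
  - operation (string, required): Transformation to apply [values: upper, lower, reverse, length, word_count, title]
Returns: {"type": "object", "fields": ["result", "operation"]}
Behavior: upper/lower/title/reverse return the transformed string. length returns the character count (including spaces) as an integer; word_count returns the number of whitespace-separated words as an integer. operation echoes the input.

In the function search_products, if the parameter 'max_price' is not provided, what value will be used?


The search_products spec declares:
  - max_price (number, optional): Maximum price, inclusive [default: 9999]
Default:
9999


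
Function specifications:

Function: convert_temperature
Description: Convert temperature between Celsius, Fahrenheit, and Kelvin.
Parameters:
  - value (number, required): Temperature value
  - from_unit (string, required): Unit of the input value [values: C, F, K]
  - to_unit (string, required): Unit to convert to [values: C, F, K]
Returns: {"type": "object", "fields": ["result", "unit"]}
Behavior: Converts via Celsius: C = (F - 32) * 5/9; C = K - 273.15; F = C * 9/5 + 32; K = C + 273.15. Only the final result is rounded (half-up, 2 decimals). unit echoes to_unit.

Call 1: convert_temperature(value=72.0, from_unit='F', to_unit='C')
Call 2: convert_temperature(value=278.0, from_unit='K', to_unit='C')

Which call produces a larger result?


Call 1:
  To C: (72 - 32) * 5/9 = 22.222222
  Target is C: 22.222222
  Round to 2 decimals: 22.22
  -> 22.22 C
Call 2:
  To C: 278 - 273.15 = 4.85
  Target is C: 4.85
  Round to 2 decimals: 4.85
  -> 4.85 C
Call 1 (22.22 C)


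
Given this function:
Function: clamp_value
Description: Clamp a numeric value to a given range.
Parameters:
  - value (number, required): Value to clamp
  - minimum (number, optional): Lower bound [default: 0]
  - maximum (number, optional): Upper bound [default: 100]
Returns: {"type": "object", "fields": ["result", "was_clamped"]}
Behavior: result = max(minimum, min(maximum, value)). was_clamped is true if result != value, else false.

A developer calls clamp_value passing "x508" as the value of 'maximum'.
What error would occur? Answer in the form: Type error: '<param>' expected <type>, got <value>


Spec: 'maximum' is declared as number; "x508" is a string.
Type error: 'maximum' expected number, got "x508"


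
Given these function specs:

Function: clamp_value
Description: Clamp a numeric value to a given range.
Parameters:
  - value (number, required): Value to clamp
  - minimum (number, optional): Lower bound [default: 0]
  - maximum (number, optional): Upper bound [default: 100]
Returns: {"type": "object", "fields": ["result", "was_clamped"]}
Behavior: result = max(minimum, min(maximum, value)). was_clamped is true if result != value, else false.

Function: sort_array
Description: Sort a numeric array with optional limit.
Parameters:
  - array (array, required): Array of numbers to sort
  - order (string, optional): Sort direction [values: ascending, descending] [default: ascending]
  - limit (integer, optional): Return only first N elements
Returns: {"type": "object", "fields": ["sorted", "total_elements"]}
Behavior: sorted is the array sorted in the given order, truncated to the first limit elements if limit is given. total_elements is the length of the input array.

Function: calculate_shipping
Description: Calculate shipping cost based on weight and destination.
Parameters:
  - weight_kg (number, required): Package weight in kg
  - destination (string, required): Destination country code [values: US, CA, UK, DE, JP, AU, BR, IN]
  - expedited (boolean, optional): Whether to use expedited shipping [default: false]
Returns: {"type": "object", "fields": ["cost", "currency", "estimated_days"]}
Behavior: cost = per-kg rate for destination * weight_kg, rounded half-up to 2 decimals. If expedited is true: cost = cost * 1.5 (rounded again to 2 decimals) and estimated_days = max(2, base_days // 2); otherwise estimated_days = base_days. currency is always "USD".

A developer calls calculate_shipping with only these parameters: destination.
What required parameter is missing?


Required parameters: weight_kg, destination
Provided: destination
Missing: weight_kg
weight_kg


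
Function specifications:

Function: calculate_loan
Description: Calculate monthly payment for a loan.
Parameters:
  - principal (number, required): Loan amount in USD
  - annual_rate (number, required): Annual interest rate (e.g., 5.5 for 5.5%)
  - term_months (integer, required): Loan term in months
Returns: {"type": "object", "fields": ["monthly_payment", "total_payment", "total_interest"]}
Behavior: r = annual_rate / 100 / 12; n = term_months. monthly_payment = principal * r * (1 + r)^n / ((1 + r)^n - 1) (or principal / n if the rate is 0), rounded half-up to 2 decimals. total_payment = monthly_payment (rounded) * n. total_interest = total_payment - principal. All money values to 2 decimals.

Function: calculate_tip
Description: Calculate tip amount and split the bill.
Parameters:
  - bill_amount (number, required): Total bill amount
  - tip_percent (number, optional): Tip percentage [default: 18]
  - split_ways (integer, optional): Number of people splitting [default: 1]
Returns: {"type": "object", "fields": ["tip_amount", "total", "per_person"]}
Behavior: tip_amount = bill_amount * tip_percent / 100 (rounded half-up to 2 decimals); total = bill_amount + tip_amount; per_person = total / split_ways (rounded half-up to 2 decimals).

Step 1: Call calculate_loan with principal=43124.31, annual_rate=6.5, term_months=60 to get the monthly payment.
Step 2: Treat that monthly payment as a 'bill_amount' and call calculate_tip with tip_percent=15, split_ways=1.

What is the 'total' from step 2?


Step 1: calculate_loan(principal=43124.31, annual_rate=6.5, term_months=60)
  r = 6.5 / 100 / 12 = 0.005416666667 (keep full precision)
  (1 + r)^60 = 1.38281732
  monthly_payment = 43124.31 * 0.005416666667 * 1.38281732 / (1.38281732 - 1) = 843.776641 -> 843.78
  total_payment = 843.78 * 60 = 50626.80
  total_interest = 50626.80 - 43124.31 = 7502.49
  -> monthly_payment = 843.78
Step 2: calculate_tip(bill_amount=843.78, tip_percent=15, split_ways=1)
  tip_amount = 843.78 * 15/100 = 126.567 -> 126.57
  total = 843.78 + 126.57 = 970.35
  per_person = 970.35 / 1 = 970.35 -> 970.35
  -> total = 970.35
$970.35


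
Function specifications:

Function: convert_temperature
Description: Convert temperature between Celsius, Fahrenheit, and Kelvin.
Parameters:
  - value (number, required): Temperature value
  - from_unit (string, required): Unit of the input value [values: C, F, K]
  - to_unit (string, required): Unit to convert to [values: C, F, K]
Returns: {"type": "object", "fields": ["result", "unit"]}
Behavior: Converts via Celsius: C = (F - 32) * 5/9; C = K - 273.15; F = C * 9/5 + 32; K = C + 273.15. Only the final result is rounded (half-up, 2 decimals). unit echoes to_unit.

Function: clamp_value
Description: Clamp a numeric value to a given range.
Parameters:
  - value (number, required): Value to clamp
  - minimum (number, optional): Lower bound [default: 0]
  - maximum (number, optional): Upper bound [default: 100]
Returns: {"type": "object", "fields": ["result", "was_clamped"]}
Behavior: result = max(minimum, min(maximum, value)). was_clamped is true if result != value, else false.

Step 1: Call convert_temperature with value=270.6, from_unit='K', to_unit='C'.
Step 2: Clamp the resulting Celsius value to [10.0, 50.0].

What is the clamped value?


Step 1: convert_temperature(value=270.6, from_unit=K, to_unit=C)
  To C: 270.6 - 273.15 = -2.55
  Target is C: -2.55
  Round to 2 decimals: -2.55
  -> result = -2.55 C
Step 2: clamp_value(value=-2.55, minimum=10.0, maximum=50.0)
  result = max(10.0, min(50.0, -2.55)) = max(10.0, -2.55) = 10.0
  was_clamped = (10.0 != -2.55) = true
  -> result = 10.0
10.0


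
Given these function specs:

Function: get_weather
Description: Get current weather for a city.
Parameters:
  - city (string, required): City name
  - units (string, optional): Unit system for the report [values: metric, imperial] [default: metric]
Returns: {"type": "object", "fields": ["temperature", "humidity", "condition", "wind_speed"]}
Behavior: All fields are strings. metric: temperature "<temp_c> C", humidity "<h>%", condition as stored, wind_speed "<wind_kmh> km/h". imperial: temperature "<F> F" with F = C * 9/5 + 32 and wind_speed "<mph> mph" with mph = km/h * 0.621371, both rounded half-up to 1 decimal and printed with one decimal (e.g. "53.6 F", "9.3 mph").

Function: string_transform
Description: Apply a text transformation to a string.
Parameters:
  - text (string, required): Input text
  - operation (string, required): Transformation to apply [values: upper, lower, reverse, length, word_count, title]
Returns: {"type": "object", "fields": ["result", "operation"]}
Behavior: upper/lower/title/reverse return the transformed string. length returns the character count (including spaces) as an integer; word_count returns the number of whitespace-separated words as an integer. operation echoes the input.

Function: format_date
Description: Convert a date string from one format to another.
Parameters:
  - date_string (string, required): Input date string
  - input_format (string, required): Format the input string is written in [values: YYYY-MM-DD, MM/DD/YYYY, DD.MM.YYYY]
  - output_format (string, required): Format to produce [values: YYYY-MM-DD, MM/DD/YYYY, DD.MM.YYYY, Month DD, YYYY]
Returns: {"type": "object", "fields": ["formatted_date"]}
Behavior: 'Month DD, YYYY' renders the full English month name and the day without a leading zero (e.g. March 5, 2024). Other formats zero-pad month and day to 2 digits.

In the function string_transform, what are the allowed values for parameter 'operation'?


The string_transform spec declares:
  - operation (string, required): Transformation to apply [values: upper, lower, reverse, length, word_count, title]
Allowed values:
upper, lower, reverse, length, word_count, title


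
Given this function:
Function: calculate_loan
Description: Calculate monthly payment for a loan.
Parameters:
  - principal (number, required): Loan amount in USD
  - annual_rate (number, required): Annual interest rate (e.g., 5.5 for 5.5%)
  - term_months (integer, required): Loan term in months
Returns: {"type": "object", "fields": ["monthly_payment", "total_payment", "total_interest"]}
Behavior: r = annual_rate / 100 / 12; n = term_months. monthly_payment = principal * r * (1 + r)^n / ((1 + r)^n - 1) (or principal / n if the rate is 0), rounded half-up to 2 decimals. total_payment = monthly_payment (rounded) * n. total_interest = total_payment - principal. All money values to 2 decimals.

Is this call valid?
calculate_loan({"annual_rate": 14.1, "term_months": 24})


Checking required parameters...
Missing required parameter: principal
Invalid - missing required parameter 'principal'


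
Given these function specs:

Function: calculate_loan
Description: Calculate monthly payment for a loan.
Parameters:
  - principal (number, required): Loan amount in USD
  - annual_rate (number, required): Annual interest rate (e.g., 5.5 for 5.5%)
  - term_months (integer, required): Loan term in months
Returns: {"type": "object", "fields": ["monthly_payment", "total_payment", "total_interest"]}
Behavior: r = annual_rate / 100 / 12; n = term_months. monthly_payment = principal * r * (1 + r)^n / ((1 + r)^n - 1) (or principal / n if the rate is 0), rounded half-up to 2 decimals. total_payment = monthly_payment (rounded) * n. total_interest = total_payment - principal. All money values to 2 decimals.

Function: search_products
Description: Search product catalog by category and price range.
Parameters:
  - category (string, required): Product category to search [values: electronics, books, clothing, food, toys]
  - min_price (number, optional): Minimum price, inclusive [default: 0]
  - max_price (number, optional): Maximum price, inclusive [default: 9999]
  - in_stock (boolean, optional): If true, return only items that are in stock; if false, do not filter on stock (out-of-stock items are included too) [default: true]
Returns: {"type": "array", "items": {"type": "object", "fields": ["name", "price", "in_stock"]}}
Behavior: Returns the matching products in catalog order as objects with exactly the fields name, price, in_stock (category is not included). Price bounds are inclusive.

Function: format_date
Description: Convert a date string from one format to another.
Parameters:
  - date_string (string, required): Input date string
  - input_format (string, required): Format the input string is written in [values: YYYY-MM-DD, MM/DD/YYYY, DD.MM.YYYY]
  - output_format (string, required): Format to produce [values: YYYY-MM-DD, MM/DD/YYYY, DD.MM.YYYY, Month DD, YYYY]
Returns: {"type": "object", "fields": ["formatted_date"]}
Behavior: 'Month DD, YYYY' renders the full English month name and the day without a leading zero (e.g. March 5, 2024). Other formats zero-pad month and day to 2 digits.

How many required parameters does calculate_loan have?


Parameters of calculate_loan: principal (required), annual_rate (required), term_months (required)
Required count:
3


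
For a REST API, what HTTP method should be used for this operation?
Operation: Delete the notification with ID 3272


GET = read, POST = create, PUT = update/replace, DELETE = remove
This operation is a removal.
DELETE


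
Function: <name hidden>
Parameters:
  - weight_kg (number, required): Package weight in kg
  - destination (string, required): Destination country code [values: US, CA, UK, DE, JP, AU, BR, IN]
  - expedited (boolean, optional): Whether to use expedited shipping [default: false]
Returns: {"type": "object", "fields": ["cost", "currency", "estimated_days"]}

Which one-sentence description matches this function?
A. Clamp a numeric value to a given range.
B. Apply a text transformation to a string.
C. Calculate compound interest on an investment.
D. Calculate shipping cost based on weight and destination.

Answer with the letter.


Parameters weight_kg, destination, expedited and return ["cost", "currency", "estimated_days"] fit: Calculate shipping cost based on weight and destination.
D


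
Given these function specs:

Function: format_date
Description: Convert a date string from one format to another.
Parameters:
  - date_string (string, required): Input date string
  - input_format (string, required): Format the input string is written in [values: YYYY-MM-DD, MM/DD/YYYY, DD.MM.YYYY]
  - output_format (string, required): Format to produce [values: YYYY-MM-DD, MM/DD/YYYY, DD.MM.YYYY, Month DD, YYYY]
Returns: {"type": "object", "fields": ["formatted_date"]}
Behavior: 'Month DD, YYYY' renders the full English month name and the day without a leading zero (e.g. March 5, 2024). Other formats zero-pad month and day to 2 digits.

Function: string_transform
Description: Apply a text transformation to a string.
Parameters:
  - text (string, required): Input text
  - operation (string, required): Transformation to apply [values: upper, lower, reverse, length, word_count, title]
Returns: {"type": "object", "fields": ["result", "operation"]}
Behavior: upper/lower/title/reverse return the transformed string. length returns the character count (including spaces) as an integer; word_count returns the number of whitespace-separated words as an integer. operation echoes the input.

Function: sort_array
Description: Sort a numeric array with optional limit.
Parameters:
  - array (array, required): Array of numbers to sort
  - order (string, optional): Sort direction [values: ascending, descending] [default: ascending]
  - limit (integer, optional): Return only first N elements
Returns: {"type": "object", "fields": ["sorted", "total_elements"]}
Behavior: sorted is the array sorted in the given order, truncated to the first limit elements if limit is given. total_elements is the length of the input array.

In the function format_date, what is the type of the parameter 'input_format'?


The format_date spec declares:
  - input_format (string, required): Format the input string is written in [values: YYYY-MM-DD, MM/DD/YYYY, DD.MM.YYYY]
Type:
string


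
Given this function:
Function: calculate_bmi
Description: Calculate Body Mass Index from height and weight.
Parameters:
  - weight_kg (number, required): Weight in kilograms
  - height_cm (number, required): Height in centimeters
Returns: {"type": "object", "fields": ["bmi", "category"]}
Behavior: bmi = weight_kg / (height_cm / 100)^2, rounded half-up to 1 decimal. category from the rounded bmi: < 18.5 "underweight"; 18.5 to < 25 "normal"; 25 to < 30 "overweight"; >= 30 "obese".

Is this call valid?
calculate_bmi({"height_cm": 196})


Checking required parameters...
Missing required parameter: weight_kg
Invalid - missing required parameter 'weight_kg'


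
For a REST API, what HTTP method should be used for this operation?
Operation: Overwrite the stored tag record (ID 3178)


GET = read, POST = create, PUT = update/replace, DELETE = remove
This operation is an update/replace.
PUT


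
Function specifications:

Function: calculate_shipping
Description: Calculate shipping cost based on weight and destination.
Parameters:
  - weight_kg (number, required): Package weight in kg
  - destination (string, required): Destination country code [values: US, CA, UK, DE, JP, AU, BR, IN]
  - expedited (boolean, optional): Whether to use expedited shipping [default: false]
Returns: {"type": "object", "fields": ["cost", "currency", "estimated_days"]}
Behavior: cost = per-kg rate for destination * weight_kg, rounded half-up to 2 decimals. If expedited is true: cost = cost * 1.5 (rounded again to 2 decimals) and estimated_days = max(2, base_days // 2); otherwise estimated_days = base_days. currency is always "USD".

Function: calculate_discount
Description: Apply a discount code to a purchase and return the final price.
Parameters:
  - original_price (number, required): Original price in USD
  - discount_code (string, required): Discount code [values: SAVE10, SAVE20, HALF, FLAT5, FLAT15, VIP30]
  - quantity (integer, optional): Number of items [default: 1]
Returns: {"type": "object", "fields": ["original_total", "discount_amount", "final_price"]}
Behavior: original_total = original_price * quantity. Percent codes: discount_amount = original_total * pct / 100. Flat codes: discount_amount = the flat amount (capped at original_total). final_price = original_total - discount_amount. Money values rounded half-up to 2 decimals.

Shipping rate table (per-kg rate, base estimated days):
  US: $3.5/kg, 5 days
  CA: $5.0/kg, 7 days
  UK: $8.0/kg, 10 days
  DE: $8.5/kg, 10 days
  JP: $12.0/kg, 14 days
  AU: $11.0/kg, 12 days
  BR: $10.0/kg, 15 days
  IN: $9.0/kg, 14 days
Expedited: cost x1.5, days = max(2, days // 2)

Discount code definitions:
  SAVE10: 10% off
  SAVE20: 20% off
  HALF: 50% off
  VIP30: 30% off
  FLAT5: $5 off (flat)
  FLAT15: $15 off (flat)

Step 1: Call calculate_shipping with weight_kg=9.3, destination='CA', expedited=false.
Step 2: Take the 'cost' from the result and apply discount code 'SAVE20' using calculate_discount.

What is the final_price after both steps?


Step 1: calculate_shipping(weight_kg=9.3, destination=CA, expedited=false)
  Rate for CA: $5.0/kg, base 7 days
  cost = 5.0 * 9.3 = 46.5 -> 46.50
  expedited not set/false: estimated_days = 7
  -> cost = 46.50 USD
Step 2: calculate_discount(original_price=46.5, discount_code=SAVE20, quantity=1)
  original_total = 46.5 * 1 = 46.50
  SAVE20 = 20% off: discount_amount = 46.50 * 20/100 = 9.3 -> 9.30
  final_price = 46.50 - 9.30 = 37.20
  -> final_price = 37.20
$37.20


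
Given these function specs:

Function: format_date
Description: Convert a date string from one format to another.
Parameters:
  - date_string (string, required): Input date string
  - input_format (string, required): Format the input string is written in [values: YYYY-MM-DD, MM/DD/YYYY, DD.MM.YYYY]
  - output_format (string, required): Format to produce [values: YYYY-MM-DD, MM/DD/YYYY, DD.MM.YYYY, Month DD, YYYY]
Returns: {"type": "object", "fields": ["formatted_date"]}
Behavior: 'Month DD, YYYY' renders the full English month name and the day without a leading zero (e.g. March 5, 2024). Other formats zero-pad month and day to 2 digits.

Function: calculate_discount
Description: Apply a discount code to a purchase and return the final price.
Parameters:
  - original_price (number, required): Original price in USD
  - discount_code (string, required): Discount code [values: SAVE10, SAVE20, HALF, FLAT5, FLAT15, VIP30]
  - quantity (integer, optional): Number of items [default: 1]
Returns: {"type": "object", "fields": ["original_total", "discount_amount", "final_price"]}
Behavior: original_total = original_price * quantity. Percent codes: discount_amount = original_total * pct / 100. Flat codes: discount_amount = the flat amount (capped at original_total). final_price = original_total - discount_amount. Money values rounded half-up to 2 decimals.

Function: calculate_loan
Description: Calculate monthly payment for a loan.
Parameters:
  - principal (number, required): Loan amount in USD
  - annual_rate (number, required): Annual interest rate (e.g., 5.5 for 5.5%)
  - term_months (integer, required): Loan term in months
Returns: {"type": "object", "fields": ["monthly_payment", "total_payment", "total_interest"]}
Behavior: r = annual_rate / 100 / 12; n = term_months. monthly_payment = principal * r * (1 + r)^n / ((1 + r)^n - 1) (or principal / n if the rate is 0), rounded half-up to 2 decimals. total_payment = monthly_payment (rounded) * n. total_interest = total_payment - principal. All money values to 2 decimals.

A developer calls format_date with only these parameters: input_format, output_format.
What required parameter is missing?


Required parameters: date_string, input_format, output_format
Provided: input_format, output_format
Missing: date_string
date_string


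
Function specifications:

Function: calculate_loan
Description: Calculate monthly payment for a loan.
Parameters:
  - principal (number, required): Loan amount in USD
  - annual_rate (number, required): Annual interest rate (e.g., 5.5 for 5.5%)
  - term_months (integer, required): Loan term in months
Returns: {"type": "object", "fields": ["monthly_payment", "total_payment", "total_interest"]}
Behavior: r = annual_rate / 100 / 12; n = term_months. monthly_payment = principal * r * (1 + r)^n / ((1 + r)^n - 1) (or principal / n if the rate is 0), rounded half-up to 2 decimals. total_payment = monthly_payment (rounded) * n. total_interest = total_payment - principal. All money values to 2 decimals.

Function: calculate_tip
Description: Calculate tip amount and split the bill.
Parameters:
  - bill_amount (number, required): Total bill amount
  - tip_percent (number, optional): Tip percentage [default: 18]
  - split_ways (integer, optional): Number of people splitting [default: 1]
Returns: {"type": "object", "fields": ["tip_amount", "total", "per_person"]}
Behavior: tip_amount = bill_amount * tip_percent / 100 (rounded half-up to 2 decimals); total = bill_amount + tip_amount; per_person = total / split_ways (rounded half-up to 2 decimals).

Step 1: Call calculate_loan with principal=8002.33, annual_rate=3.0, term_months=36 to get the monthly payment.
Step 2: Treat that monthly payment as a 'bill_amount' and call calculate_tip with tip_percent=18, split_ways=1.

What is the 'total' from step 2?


Step 1: calculate_loan(principal=8002.33, annual_rate=3.0, term_months=36)
  r = 3.0 / 100 / 12 = 0.0025 (keep full precision)
  (1 + r)^36 = 1.0940514
  monthly_payment = 8002.33 * 0.0025 * 1.0940514 / (1.0940514 - 1) = 232.717436 -> 232.72
  total_payment = 232.72 * 36 = 8377.92
  total_interest = 8377.92 - 8002.33 = 375.59
  -> monthly_payment = 232.72
Step 2: calculate_tip(bill_amount=232.72, tip_percent=18, split_ways=1)
  tip_amount = 232.72 * 18/100 = 41.8896 -> 41.89
  total = 232.72 + 41.89 = 274.61
  per_person = 274.61 / 1 = 274.61 -> 274.61
  -> total = 274.61
$274.61


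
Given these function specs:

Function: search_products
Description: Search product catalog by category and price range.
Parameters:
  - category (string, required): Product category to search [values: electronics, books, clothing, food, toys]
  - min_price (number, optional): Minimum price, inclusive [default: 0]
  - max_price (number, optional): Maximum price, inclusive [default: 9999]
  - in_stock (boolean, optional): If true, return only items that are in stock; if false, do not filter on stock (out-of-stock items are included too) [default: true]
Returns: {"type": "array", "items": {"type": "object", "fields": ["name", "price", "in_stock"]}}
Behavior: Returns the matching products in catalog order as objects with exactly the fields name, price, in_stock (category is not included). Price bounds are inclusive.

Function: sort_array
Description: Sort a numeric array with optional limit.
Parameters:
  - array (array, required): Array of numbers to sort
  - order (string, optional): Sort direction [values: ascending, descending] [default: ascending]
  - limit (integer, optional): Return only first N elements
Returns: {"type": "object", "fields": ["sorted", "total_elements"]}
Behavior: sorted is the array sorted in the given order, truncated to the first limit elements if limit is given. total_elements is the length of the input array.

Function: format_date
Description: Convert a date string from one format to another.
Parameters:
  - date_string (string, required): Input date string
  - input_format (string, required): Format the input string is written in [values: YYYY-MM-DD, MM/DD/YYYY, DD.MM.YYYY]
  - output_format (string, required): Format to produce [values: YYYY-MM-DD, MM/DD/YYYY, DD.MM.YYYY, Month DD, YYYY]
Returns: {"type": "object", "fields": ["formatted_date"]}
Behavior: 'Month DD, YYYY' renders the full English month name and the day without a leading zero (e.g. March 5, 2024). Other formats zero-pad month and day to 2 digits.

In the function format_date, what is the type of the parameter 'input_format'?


The format_date spec declares:
  - input_format (string, required): Format the input string is written in [values: YYYY-MM-DD, MM/DD/YYYY, DD.MM.YYYY]
Type:
string


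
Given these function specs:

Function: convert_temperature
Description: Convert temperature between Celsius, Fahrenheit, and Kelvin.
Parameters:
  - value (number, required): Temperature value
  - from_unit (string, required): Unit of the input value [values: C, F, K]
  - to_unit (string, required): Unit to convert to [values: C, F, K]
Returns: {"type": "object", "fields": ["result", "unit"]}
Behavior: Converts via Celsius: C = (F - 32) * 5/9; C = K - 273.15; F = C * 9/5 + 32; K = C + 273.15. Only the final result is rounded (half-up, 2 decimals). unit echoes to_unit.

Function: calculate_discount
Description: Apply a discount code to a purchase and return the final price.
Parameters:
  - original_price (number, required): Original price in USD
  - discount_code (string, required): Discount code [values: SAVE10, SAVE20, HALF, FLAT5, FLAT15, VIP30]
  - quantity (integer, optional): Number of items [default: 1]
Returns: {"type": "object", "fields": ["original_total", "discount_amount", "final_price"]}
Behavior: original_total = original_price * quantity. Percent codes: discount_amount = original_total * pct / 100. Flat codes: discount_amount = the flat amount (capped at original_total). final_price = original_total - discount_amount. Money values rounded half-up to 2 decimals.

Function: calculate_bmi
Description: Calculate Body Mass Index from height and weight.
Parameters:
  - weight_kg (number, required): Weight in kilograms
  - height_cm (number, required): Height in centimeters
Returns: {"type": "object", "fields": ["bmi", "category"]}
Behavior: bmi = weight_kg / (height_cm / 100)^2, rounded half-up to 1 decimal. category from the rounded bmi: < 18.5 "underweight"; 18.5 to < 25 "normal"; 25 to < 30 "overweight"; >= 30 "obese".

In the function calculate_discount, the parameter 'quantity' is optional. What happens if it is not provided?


The calculate_discount spec declares:
  - quantity (integer, optional): Number of items [default: 1]
It defaults to 1


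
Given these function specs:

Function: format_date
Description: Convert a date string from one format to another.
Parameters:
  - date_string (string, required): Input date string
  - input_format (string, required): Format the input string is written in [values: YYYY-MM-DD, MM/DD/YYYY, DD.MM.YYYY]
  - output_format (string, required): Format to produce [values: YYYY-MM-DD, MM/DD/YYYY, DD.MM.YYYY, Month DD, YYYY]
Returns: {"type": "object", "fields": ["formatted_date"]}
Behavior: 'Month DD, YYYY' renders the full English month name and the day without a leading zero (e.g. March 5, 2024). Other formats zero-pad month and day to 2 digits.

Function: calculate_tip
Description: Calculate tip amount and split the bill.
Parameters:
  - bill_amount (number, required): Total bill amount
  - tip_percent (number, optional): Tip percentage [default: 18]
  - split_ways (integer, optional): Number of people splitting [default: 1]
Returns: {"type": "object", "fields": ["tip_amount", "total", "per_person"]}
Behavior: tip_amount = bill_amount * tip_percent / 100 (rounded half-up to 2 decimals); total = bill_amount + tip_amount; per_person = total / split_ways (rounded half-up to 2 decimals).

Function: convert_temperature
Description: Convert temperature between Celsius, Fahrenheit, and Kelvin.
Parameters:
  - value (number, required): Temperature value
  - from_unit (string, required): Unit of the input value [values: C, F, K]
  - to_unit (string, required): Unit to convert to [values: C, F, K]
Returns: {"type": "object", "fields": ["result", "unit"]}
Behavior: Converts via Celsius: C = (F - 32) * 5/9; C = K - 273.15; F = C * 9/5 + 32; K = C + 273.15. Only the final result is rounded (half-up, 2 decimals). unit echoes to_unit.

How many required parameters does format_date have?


Parameters of format_date: date_string (required), input_format (required), output_format (required)
Required count:
3


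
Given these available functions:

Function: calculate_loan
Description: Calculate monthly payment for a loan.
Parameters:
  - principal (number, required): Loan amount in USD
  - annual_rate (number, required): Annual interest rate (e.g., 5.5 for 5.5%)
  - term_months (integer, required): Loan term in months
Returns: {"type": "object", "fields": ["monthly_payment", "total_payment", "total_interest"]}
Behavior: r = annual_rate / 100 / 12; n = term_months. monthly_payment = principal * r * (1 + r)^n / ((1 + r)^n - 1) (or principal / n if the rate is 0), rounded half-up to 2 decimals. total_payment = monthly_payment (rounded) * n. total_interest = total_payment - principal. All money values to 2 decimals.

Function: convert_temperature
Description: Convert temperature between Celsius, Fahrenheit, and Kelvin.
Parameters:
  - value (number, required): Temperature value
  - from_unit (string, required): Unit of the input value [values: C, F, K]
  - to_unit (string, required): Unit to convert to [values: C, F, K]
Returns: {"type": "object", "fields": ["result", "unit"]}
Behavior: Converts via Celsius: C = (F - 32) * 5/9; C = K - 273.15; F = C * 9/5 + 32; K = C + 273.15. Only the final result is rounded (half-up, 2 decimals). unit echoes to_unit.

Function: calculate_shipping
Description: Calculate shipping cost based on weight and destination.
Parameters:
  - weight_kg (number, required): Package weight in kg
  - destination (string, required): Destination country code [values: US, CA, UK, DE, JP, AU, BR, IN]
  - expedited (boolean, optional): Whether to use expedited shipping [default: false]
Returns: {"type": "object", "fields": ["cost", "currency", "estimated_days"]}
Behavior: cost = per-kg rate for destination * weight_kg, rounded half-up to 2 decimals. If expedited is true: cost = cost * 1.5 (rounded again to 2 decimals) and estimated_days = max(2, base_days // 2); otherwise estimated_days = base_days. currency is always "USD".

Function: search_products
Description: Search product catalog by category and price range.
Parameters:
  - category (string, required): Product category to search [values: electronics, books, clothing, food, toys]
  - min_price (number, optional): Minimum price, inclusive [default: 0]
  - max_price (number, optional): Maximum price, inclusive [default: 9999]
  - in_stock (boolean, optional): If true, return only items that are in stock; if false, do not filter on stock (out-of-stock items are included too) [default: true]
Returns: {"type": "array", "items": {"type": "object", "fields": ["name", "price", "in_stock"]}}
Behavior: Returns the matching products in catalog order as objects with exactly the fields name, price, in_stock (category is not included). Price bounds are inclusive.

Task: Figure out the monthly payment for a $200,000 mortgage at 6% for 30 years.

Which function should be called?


The task needs a function whose description is: Calculate monthly payment for a loan.
calculate_loan
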